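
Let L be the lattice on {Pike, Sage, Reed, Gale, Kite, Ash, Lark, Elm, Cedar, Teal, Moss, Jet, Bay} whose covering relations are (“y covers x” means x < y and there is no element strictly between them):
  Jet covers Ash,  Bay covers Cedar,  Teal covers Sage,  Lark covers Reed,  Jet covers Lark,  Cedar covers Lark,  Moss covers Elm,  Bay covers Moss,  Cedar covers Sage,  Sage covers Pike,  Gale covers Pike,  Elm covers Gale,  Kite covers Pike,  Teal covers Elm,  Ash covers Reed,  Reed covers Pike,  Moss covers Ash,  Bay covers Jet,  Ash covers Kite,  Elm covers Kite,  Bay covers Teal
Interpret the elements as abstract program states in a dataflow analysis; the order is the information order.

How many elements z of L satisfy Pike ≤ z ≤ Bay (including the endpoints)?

The interval [Pike, Bay] = {Ash, Bay, Cedar, Elm, Gale, Jet, Kite, Lark, Moss, Pike, Reed, Sage, Teal}, which has 13 elements.

13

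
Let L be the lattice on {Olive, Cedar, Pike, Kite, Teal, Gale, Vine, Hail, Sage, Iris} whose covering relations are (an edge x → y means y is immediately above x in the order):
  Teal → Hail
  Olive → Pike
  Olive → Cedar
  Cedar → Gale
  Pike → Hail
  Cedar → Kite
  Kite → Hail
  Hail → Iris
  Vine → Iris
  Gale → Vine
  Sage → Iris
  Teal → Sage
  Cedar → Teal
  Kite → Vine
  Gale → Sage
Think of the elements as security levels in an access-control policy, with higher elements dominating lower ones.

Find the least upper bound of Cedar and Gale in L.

Common upper bounds of {Cedar, Gale}: Gale, Iris, Sage, Vine.
The least among these is Gale.

Gale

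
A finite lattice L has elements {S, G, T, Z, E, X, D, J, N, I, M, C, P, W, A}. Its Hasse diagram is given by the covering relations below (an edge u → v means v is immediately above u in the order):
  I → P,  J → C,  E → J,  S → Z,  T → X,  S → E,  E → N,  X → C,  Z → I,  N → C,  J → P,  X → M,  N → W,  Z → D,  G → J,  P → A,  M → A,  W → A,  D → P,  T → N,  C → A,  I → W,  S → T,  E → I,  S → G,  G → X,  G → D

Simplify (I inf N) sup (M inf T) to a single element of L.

I ∧ N = E
M ∧ T = T
E ∨ T = N

N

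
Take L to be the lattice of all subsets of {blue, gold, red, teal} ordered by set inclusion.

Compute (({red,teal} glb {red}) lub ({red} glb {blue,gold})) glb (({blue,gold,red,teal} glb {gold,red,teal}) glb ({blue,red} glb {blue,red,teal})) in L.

{red,teal} ∧ {red} = {red}
{red} ∧ {blue,gold} = ∅
{red} ∨ ∅ = {red}
{blue,gold,red,teal} ∧ {gold,red,teal} = {gold,red,teal}
{blue,red} ∧ {blue,red,teal} = {blue,red}
{gold,red,teal} ∧ {blue,red} = {red}
{red} ∧ {red} = {red}

{red}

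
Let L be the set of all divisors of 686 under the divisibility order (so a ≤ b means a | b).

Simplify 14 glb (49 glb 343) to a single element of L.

7

49 ∧ 343 = 49
14 ∧ 49 = 7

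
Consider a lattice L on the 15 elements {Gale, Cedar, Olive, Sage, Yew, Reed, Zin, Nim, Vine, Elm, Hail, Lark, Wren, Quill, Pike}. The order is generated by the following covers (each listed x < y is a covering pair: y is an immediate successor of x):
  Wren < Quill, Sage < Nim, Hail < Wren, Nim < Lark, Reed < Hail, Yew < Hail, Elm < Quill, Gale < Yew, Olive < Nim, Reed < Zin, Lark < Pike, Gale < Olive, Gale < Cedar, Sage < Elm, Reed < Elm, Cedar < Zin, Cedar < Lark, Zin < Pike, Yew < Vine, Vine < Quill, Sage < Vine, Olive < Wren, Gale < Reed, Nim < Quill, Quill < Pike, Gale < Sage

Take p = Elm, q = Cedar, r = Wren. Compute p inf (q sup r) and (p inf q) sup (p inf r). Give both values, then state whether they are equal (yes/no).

Elm; Reed; no

q sup r = Pike, so p inf (q sup r) = Elm inf Pike = Elm.
p inf q = Gale and p inf r = Reed, so (p inf q) sup (p inf r) = Gale sup Reed = Reed.
Equal: no.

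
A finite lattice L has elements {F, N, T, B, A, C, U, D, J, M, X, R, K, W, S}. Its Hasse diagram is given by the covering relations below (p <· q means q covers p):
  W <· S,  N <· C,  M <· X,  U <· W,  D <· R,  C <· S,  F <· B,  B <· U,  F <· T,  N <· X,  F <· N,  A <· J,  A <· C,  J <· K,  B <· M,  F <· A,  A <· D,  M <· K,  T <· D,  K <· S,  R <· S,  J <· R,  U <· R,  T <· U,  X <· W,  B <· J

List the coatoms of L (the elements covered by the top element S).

The coatoms are exactly the elements covered by S: C, K, R, W.

C, K, R, W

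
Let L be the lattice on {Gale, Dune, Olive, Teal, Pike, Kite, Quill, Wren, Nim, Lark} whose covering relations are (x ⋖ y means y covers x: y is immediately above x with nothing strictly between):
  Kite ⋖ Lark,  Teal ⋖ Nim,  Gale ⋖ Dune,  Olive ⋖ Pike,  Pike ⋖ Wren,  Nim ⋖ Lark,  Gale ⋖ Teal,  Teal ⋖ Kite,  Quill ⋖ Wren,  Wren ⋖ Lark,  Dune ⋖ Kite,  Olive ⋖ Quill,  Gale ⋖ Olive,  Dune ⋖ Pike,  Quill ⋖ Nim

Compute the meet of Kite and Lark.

Common lower bounds of {Kite, Lark}: Dune, Gale, Kite, Teal.
The greatest among these is Kite.

Kite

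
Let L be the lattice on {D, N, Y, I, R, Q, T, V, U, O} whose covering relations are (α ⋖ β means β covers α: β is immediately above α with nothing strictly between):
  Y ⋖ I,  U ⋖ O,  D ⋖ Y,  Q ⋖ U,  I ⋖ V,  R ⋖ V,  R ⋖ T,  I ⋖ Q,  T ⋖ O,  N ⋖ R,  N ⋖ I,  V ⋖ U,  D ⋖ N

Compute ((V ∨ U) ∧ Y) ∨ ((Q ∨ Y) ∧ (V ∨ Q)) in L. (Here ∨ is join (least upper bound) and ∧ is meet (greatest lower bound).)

V ∨ U = U
U ∧ Y = Y
Q ∨ Y = Q
V ∨ Q = U
Q ∧ U = Q
Y ∨ Q = Q

Q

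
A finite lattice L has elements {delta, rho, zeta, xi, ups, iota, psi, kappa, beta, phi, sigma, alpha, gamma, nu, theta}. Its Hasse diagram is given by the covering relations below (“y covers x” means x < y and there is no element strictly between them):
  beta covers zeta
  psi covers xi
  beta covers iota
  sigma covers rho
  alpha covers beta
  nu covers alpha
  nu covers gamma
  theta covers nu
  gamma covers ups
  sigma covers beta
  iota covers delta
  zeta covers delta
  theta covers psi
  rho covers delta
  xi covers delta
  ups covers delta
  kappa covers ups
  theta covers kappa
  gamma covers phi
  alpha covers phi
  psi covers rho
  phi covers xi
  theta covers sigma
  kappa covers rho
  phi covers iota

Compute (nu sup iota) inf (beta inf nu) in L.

beta

nu ∨ iota = nu
beta ∧ nu = beta
nu ∧ beta = beta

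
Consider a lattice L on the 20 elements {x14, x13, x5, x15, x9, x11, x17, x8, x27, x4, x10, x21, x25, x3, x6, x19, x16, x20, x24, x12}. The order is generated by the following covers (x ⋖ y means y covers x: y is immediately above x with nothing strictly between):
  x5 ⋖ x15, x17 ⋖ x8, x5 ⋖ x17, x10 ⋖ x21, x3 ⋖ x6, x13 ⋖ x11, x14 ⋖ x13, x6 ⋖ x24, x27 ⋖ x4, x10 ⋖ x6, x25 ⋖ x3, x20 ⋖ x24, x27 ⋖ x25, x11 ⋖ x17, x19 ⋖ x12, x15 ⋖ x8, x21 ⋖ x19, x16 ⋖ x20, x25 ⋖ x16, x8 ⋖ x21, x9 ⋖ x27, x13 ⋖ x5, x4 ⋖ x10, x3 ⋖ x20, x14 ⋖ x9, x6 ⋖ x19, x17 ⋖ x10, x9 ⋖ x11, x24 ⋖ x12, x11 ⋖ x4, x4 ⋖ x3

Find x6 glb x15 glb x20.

Common lower bounds of {x6, x15, x20}: x13, x14.
The greatest among these is x13.

x13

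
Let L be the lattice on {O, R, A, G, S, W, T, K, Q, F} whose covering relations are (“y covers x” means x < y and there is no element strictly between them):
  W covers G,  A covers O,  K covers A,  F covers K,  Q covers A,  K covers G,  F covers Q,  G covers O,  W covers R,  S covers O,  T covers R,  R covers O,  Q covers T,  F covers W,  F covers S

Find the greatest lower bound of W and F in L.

W

Common lower bounds of {W, F}: G, O, R, W.
The greatest among these is W.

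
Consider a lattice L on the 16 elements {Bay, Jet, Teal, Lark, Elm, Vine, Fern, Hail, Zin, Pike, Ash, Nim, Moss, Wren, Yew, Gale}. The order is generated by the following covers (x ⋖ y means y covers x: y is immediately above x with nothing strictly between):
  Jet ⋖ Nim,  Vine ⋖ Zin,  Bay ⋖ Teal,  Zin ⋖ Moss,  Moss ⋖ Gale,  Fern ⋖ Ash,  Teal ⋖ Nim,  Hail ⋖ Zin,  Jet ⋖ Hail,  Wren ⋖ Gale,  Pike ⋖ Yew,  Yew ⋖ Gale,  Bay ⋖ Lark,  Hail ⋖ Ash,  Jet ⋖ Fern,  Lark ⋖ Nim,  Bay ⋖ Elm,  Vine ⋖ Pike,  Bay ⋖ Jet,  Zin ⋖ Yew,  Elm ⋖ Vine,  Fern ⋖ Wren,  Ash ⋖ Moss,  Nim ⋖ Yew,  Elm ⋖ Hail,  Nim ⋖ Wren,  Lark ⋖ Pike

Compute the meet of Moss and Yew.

Common lower bounds of {Moss, Yew}: Bay, Elm, Hail, Jet, Vine, Zin.
The greatest among these is Zin.

Zin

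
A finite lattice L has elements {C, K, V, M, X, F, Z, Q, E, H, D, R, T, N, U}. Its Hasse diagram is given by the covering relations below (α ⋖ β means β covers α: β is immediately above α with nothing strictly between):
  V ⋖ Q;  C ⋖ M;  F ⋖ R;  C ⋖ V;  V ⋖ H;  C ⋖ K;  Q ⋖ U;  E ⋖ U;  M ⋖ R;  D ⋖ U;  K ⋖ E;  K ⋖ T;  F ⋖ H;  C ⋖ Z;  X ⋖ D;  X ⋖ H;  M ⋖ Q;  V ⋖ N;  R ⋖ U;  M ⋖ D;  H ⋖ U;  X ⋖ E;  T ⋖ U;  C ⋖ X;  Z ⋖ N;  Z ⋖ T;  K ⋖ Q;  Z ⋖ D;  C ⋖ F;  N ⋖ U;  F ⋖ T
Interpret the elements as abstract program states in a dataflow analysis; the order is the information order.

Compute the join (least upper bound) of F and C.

Common upper bounds of {F, C}: F, H, R, T, U.
The least among these is F.

F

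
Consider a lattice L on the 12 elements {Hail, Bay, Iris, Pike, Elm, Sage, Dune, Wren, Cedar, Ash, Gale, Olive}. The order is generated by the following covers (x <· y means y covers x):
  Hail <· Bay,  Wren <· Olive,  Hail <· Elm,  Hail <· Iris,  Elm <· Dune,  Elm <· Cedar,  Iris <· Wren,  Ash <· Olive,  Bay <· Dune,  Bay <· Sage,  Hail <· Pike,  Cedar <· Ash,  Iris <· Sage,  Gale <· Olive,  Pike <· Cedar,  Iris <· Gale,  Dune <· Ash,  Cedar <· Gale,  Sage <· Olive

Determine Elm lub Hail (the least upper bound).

Elm

Common upper bounds of {Elm, Hail}: Ash, Cedar, Dune, Elm, Gale, Olive.
The least among these is Elm.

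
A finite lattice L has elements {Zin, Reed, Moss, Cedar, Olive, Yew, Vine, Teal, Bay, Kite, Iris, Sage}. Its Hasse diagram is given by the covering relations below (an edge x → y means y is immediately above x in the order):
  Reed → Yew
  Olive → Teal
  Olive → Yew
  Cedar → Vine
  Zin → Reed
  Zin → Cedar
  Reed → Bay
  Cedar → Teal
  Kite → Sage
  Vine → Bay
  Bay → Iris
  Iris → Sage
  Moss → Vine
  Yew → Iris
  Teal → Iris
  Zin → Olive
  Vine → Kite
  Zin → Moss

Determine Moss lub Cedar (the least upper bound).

Vine

Common upper bounds of {Moss, Cedar}: Bay, Iris, Kite, Sage, Vine.
The least among these is Vine.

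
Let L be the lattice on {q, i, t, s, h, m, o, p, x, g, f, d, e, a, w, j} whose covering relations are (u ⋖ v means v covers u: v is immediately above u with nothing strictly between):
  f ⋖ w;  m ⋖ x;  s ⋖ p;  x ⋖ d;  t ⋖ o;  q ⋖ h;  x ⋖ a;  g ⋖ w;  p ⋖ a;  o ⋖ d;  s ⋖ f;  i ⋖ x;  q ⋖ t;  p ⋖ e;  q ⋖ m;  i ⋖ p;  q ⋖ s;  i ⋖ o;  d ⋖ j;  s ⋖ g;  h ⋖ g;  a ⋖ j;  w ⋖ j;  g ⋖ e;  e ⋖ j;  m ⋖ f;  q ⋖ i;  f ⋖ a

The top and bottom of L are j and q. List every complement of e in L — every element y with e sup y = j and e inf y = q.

m, t

Need y with e ∨ y = j and e ∧ y = q.
Checking each element gives: m, t.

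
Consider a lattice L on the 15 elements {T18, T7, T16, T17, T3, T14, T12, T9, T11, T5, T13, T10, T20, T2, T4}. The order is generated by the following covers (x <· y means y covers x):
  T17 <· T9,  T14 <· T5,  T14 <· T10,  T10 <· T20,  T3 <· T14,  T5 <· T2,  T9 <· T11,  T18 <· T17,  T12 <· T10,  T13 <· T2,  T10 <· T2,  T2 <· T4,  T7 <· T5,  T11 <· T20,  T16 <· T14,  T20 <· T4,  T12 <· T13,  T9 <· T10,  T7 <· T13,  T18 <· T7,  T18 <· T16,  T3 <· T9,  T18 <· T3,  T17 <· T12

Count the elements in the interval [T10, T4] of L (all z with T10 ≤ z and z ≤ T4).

The interval [T10, T4] = {T10, T2, T20, T4}, which has 4 elements.

4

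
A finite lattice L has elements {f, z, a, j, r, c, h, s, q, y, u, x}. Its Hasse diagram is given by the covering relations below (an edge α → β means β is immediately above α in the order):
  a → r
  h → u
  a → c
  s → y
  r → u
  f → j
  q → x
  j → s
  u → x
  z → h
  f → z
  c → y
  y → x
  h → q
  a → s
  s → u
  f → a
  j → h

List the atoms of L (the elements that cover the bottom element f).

a, j, z

The atoms are exactly the elements that cover f: a, j, z.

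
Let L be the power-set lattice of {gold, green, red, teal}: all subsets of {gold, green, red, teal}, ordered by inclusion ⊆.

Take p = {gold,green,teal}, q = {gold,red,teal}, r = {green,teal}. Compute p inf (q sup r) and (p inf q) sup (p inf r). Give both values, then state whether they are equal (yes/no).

q sup r = {gold,green,red,teal}, so p inf (q sup r) = {gold,green,teal} inf {gold,green,red,teal} = {gold,green,teal}.
p inf q = {gold,teal} and p inf r = {green,teal}, so (p inf q) sup (p inf r) = {gold,teal} sup {green,teal} = {gold,green,teal}.
Equal: yes.

{gold,green,teal}; {gold,green,teal}; yes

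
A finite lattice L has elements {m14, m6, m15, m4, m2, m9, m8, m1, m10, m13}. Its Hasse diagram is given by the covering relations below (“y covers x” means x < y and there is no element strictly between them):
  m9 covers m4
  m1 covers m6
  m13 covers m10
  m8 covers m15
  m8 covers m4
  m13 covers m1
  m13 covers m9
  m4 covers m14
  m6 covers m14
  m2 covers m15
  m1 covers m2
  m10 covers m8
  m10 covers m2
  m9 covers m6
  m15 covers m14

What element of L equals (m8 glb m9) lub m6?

m8 ∧ m9 = m4
m4 ∨ m6 = m9

m9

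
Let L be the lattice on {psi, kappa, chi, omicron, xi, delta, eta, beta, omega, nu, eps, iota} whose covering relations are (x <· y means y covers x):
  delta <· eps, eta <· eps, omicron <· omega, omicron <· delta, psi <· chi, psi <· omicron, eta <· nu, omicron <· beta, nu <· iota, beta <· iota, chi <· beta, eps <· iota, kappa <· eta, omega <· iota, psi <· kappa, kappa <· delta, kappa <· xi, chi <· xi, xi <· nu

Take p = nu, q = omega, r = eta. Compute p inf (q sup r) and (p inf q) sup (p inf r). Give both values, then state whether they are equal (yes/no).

q sup r = iota, so p inf (q sup r) = nu inf iota = nu.
p inf q = psi and p inf r = eta, so (p inf q) sup (p inf r) = psi sup eta = eta.
Equal: no.

nu; eta; no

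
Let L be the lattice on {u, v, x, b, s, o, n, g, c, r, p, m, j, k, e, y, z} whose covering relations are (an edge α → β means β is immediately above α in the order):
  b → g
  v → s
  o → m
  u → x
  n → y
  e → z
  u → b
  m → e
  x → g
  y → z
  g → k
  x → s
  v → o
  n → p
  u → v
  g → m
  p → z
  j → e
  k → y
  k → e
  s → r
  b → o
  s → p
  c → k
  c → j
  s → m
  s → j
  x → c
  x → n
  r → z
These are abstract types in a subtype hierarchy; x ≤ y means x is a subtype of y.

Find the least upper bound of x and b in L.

Common upper bounds of {x, b}: e, g, k, m, y, z.
The least among these is g.

g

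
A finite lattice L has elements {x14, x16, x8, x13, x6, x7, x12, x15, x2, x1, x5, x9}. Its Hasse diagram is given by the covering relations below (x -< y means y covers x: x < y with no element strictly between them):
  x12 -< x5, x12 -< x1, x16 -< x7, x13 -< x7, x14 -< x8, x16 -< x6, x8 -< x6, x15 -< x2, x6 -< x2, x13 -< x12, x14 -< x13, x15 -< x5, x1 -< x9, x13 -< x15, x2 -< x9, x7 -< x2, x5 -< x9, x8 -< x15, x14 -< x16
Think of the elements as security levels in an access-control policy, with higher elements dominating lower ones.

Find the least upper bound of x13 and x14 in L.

Common upper bounds of {x13, x14}: x1, x12, x13, x15, x2, x5, x7, x9.
The least among these is x13.

x13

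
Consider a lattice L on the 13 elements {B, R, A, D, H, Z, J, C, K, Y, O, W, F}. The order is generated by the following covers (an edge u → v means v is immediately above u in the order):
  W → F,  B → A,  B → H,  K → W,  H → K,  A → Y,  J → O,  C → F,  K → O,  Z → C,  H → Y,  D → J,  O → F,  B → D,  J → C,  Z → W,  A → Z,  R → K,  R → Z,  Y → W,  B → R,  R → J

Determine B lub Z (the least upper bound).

Common upper bounds of {B, Z}: C, F, W, Z.
The least among these is Z.

Z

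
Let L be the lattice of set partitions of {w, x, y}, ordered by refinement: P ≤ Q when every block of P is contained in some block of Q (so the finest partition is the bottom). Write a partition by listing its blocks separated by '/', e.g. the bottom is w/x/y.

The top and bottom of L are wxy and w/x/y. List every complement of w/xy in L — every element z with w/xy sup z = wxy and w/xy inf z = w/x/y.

Need z with w/xy ∨ z = wxy and w/xy ∧ z = w/x/y.
Checking each element gives: wx/y, wy/x.

wx/y, wy/x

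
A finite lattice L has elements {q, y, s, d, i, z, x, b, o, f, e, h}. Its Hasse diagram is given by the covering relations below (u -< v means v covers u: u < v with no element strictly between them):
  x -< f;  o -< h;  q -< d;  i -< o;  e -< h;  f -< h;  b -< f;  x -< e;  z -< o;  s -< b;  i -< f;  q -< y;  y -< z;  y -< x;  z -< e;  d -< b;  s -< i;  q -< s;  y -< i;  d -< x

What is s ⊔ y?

Common upper bounds of {s, y}: f, h, i, o.
The least among these is i.

i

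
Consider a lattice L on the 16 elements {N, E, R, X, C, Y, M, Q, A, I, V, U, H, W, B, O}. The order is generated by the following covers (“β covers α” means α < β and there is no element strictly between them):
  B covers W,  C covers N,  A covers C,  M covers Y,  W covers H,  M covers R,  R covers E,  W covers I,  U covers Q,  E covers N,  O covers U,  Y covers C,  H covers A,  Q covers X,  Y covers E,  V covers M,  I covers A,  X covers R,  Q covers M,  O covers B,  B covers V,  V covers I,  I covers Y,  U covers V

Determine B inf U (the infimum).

V

Common lower bounds of {B, U}: A, C, E, I, M, N, R, V, Y.
The greatest among these is V.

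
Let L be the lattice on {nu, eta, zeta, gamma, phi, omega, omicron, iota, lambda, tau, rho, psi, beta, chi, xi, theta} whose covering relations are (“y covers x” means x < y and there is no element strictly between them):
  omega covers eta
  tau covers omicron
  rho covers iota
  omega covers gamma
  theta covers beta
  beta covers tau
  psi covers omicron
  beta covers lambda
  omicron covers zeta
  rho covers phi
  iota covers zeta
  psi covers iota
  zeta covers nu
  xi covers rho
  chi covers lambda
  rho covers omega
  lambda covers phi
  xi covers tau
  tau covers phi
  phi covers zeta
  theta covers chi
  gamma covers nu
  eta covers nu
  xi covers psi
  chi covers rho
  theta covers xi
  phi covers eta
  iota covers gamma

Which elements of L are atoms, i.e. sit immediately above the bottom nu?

eta, gamma, zeta

The atoms are exactly the elements that cover nu: eta, gamma, zeta.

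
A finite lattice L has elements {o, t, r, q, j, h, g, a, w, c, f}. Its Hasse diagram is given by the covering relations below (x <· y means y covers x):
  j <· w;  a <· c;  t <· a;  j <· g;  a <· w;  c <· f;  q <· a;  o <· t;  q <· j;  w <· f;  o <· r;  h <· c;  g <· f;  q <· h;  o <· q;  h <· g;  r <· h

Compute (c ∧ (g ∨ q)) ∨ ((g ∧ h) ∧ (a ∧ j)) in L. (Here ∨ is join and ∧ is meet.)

g ∨ q = g
c ∧ g = h
g ∧ h = h
a ∧ j = q
h ∧ q = q
h ∨ q = h

h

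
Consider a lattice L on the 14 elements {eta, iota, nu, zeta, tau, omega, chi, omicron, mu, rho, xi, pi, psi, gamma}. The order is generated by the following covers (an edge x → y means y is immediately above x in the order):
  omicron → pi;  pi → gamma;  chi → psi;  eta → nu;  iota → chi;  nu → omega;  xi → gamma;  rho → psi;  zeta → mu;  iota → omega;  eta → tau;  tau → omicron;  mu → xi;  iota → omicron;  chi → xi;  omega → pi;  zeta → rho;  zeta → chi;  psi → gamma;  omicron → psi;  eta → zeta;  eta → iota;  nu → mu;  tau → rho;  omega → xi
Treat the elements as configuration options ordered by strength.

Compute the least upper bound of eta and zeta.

Common upper bounds of {eta, zeta}: chi, gamma, mu, psi, rho, xi, zeta.
The least among these is zeta.

zeta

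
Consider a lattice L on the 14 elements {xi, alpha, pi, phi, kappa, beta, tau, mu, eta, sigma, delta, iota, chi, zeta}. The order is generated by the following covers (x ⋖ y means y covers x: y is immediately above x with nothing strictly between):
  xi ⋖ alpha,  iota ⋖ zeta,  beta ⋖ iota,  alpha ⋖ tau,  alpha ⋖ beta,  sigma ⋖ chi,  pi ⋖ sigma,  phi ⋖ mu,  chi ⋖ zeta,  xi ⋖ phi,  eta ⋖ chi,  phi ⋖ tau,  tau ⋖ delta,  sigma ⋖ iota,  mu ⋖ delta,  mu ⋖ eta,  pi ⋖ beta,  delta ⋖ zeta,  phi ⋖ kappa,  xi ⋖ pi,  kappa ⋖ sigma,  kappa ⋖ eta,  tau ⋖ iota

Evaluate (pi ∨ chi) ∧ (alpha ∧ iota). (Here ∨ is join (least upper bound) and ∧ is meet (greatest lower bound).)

pi ∨ chi = chi
alpha ∧ iota = alpha
chi ∧ alpha = xi

xi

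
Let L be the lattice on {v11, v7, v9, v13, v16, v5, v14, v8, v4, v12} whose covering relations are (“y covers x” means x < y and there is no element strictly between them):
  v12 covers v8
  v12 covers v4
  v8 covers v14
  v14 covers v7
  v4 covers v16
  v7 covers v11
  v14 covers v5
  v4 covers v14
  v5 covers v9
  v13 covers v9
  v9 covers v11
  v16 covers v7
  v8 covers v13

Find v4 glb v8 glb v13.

Common lower bounds of {v4, v8, v13}: v11, v9.
The greatest among these is v9.

v9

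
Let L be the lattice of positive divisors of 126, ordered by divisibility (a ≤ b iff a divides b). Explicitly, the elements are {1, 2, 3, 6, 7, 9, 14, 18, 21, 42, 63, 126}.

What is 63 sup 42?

Common upper bounds of {63, 42}: 126.
The least among these is 126.

126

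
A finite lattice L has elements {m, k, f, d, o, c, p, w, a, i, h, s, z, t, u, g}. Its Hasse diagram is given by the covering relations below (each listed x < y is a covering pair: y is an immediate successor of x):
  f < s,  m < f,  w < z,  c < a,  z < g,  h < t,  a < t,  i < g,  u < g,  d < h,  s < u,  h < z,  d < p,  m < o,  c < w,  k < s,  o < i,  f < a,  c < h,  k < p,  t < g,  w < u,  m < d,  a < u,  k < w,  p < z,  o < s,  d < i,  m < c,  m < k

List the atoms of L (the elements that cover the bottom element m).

c, d, f, k, o

The atoms are exactly the elements that cover m: c, d, f, k, o.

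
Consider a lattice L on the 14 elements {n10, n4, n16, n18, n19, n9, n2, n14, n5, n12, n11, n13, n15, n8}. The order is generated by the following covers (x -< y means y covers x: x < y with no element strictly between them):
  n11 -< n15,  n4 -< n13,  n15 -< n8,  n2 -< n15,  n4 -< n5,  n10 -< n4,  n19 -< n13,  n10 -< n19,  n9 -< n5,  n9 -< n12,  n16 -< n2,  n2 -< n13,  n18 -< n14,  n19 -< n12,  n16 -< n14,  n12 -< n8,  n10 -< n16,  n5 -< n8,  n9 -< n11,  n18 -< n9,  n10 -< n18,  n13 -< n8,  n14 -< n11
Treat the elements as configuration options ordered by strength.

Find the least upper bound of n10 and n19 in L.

Common upper bounds of {n10, n19}: n12, n13, n19, n8.
The least among these is n19.

n19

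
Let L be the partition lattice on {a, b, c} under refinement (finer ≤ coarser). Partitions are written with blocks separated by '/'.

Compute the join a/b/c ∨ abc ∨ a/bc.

The join of a/b/c, abc, a/bc merges any blocks that overlap across the partitions, giving abc.

abc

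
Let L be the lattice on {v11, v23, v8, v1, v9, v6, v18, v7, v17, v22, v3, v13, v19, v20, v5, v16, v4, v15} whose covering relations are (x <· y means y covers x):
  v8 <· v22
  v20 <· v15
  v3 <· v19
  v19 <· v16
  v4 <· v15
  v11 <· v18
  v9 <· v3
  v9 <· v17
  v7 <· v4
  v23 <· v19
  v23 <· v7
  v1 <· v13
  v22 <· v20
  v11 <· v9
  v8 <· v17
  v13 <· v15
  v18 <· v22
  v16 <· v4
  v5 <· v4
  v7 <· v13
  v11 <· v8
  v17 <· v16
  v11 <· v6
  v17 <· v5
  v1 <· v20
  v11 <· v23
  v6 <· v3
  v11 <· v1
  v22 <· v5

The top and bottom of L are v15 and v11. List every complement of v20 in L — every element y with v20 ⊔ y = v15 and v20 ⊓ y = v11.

v19, v23, v3, v6, v7, v9

Need y with v20 ∨ y = v15 and v20 ∧ y = v11.
Checking each element gives: v19, v23, v3, v6, v7, v9.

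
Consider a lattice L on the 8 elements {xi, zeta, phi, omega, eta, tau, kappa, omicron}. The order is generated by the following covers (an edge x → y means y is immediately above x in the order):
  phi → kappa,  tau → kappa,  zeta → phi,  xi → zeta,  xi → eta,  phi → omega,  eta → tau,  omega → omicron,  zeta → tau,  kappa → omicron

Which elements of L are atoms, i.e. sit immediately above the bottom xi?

eta, zeta

The atoms are exactly the elements that cover xi: eta, zeta.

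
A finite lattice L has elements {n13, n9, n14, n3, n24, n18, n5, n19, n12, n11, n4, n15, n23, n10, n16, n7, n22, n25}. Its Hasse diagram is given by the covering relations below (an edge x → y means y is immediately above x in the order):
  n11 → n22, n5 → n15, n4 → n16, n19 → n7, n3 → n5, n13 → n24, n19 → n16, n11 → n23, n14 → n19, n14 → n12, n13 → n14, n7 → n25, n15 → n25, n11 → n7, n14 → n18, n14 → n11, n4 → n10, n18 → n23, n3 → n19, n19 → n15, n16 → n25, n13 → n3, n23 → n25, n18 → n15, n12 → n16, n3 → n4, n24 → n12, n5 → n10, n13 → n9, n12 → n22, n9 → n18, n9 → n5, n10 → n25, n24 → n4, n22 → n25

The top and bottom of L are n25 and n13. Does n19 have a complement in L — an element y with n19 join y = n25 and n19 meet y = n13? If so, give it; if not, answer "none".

For every candidate y, either n19 ∨ y ≠ n25 or n19 ∧ y ≠ n13; no complement exists.

none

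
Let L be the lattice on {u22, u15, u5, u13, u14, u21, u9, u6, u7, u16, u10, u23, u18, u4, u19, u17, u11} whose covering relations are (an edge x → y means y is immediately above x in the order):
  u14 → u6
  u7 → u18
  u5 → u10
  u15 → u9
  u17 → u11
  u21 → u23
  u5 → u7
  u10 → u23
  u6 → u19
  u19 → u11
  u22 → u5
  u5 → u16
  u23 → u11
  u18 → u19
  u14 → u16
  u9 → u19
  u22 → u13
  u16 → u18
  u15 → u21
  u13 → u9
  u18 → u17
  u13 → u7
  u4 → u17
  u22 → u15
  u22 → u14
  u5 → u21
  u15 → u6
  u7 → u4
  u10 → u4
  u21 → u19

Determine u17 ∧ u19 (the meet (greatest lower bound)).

Common lower bounds of {u17, u19}: u13, u14, u16, u18, u22, u5, u7.
The greatest among these is u18.

u18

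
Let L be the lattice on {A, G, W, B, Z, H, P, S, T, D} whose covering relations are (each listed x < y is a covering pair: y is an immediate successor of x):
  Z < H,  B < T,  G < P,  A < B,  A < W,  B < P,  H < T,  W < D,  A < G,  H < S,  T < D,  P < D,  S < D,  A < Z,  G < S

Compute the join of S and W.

D

Common upper bounds of {S, W}: D.
The least among these is D.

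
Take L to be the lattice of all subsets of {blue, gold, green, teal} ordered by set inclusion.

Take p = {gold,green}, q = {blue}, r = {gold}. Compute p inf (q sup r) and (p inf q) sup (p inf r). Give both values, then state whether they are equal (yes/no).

q sup r = {blue,gold}, so p inf (q sup r) = {gold,green} inf {blue,gold} = {gold}.
p inf q = {} and p inf r = {gold}, so (p inf q) sup (p inf r) = {} sup {gold} = {gold}.
Equal: yes.

{gold}; {gold}; yes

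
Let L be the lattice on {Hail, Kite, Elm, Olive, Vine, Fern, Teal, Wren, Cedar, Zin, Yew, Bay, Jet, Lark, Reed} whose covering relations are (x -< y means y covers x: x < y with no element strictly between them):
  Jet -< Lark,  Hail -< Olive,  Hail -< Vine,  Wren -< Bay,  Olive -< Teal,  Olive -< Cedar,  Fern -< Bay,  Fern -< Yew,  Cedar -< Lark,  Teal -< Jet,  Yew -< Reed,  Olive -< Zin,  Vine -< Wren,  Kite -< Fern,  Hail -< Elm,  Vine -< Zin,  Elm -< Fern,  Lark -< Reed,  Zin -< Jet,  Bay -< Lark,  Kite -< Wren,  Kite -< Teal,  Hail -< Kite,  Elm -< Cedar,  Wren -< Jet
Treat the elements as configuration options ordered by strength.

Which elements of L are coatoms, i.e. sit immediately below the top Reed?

The coatoms are exactly the elements covered by Reed: Lark, Yew.

Lark, Yew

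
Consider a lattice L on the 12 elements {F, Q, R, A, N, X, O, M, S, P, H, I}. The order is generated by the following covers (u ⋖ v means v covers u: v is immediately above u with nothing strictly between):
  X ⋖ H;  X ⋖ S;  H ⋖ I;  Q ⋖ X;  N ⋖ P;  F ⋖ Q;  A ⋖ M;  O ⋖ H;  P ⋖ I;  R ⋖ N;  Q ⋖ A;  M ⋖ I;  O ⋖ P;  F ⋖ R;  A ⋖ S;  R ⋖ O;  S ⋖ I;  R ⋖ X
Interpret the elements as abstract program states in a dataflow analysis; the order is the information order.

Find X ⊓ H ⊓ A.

Common lower bounds of {X, H, A}: F, Q.
The greatest among these is Q.

Q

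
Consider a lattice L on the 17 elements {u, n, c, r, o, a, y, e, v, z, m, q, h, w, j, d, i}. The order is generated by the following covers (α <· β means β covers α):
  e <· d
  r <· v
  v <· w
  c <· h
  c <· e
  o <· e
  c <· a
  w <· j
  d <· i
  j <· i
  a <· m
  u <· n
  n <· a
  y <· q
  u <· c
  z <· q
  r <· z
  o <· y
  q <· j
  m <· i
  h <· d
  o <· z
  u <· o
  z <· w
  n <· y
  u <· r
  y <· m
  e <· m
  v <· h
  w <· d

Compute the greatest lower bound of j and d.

Common lower bounds of {j, d}: o, r, u, v, w, z.
The greatest among these is w.

w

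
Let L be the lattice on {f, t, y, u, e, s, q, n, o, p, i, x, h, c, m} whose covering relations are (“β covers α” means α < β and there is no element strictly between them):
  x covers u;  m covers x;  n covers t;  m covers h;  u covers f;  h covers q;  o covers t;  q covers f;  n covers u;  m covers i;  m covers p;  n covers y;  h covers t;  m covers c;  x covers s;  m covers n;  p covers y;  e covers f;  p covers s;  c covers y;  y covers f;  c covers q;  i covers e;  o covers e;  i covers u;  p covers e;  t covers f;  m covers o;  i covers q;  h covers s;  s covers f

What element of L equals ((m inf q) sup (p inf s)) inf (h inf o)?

m ∧ q = q
p ∧ s = s
q ∨ s = h
h ∧ o = t
h ∧ t = t

t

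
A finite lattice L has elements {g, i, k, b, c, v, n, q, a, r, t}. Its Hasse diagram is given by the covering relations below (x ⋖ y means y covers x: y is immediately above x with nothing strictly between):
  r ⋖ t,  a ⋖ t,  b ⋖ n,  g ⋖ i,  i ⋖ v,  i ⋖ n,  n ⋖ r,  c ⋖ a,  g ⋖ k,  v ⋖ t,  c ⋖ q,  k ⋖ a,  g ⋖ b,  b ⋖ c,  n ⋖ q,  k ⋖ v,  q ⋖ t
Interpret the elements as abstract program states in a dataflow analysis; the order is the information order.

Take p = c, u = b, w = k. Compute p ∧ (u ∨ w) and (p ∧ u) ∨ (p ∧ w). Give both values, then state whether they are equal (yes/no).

u ∨ w = a, so p ∧ (u ∨ w) = c ∧ a = c.
p ∧ u = b and p ∧ w = g, so (p ∧ u) ∨ (p ∧ w) = b ∨ g = b.
Equal: no.

c; b; no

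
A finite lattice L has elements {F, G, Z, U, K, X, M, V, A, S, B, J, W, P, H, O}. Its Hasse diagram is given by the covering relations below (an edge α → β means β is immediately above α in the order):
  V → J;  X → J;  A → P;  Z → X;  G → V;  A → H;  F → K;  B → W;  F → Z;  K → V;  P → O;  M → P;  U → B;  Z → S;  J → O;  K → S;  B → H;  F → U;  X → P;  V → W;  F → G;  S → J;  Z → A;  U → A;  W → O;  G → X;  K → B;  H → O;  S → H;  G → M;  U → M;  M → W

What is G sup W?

W

Common upper bounds of {G, W}: O, W.
The least among these is W.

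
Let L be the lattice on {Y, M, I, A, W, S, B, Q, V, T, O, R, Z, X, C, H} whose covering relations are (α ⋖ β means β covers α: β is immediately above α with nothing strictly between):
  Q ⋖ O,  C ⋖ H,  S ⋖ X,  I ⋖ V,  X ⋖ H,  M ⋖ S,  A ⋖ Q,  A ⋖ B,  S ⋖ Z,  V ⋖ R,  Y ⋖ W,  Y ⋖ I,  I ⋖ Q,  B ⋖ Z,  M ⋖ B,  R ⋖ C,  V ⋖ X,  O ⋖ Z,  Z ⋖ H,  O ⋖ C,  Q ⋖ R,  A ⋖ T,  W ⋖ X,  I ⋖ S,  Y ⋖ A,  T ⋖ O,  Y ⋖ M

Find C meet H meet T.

Common lower bounds of {C, H, T}: A, T, Y.
The greatest among these is T.

T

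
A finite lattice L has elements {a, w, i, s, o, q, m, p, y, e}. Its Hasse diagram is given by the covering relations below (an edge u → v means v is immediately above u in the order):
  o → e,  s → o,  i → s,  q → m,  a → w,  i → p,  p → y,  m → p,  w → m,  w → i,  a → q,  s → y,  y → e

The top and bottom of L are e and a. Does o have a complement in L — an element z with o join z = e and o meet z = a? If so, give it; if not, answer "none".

Need z with o ∨ z = e and o ∧ z = a.
Checking each element gives: q.

q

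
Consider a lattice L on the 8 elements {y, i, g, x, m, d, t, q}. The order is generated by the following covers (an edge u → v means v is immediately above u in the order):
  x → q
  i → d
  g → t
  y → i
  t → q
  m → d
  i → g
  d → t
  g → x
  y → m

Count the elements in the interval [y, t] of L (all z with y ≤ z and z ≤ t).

The interval [y, t] = {d, g, i, m, t, y}, which has 6 elements.

6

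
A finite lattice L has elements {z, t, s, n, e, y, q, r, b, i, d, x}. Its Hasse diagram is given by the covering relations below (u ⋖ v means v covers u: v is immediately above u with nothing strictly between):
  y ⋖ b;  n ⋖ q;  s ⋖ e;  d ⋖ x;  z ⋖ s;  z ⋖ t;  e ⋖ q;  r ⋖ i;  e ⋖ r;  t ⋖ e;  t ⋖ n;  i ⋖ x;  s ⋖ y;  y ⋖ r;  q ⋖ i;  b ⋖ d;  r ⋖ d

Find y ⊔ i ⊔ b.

Common upper bounds of {y, i, b}: x.
The least among these is x.

x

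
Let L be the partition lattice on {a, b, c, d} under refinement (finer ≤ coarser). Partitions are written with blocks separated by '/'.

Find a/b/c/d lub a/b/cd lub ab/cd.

The join of a/b/c/d, a/b/cd, ab/cd merges any blocks that overlap across the partitions, giving ab/cd.

ab/cd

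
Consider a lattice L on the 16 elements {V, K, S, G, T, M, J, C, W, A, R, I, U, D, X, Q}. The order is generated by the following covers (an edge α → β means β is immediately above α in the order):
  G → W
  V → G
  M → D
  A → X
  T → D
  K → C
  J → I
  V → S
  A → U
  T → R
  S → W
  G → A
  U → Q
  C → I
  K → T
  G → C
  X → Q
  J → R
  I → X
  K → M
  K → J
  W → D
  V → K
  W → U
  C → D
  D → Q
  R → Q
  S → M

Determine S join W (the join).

W

Common upper bounds of {S, W}: D, Q, U, W.
The least among these is W.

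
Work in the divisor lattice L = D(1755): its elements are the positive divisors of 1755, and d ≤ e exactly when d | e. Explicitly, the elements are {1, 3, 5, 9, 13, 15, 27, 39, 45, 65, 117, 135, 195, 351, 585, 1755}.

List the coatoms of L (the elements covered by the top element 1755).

135, 351, 585

The coatoms are exactly the elements covered by 1755: 135, 351, 585.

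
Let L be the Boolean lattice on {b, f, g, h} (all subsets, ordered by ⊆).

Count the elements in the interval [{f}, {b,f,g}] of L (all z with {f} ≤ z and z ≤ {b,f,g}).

The interval [{f}, {b,f,g}] = {{b,f,g}, {b,f}, {f,g}, {f}}, which has 4 elements.

4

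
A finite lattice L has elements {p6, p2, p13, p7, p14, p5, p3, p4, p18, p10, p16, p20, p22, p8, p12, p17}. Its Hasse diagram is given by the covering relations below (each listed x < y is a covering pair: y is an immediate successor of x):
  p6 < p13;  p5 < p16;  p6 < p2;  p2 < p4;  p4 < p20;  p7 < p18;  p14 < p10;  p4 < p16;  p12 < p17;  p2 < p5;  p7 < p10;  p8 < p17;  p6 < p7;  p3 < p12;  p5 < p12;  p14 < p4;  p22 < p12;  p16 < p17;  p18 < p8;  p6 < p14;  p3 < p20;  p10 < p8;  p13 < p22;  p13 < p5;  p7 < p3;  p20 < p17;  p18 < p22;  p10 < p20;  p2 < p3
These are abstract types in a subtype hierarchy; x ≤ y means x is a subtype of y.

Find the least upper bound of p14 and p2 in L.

Common upper bounds of {p14, p2}: p16, p17, p20, p4.
The least among these is p4.

p4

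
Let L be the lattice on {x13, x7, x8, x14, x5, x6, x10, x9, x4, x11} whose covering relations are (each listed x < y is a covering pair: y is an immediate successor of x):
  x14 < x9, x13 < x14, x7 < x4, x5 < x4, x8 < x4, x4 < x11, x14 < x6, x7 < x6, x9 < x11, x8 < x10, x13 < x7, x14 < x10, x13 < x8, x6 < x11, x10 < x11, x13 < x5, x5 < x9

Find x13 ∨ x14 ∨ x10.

Common upper bounds of {x13, x14, x10}: x10, x11.
The least among these is x10.

x10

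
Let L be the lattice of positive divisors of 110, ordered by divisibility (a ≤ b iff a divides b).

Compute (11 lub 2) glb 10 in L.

11 ∨ 2 = 22
22 ∧ 10 = 2

2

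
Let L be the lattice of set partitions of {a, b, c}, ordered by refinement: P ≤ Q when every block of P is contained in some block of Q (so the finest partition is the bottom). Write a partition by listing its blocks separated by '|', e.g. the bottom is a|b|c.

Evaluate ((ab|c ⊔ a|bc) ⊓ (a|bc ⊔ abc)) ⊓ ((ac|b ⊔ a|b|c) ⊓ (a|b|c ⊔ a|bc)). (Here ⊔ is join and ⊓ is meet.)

a|b|c

ab|c ∨ a|bc = abc
a|bc ∨ abc = abc
abc ∧ abc = abc
ac|b ∨ a|b|c = ac|b
a|b|c ∨ a|bc = a|bc
ac|b ∧ a|bc = a|b|c
abc ∧ a|b|c = a|b|c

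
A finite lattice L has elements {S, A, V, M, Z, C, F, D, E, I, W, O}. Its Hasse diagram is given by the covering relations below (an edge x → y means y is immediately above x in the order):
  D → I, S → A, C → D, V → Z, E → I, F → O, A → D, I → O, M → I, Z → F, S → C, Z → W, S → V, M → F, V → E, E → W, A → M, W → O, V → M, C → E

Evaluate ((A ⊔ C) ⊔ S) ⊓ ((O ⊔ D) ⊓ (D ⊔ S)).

D

A ∨ C = D
D ∨ S = D
O ∨ D = O
D ∨ S = D
O ∧ D = D
D ∧ D = D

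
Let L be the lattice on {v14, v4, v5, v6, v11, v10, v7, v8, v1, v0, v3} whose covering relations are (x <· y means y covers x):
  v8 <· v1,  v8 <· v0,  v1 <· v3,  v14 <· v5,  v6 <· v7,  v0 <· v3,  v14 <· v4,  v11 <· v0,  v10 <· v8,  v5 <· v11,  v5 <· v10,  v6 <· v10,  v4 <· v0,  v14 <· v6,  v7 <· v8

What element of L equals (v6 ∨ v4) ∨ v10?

v6 ∨ v4 = v0
v0 ∨ v10 = v0

v0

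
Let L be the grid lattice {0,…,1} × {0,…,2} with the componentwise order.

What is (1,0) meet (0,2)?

In a product of chains, the meet is componentwise min, giving (0,0).

(0,0)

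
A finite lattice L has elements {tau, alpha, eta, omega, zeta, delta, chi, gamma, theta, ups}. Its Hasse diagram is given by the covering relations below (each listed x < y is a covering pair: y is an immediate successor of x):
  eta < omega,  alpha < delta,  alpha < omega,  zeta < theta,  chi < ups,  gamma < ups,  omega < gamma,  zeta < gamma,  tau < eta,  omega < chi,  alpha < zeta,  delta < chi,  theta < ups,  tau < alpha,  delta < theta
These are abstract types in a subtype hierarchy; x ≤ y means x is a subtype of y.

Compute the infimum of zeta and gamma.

zeta

Common lower bounds of {zeta, gamma}: alpha, tau, zeta.
The greatest among these is zeta.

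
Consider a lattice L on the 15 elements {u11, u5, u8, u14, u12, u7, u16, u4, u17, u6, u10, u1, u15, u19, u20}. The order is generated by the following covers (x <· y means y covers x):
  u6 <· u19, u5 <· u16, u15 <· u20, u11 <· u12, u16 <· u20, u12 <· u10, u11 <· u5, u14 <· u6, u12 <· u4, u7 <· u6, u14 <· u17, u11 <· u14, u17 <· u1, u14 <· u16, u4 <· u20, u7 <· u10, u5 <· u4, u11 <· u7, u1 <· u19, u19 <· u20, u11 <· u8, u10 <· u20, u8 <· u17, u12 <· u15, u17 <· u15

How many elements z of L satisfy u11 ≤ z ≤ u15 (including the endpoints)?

6

The interval [u11, u15] = {u11, u12, u14, u15, u17, u8}, which has 6 elements.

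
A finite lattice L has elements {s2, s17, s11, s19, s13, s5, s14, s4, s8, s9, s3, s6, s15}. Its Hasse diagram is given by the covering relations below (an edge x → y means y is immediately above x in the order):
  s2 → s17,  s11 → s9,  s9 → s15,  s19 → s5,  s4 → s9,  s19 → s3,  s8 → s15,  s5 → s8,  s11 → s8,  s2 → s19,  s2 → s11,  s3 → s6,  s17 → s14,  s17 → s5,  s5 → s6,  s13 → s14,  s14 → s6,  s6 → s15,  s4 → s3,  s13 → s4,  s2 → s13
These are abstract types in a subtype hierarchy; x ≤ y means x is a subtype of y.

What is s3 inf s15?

Common lower bounds of {s3, s15}: s13, s19, s2, s3, s4.
The greatest among these is s3.

s3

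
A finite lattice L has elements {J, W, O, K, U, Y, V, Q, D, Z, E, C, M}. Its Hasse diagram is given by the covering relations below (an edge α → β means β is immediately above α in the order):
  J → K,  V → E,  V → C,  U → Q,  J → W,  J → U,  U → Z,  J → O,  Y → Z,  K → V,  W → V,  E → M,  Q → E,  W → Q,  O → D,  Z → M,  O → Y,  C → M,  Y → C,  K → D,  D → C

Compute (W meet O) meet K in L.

J

W ∧ O = J
J ∧ K = J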